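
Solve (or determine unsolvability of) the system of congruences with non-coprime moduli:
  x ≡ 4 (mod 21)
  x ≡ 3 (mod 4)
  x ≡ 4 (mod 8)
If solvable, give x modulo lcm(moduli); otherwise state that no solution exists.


Moduli 21, 4, 8 are not pairwise coprime, so CRT works modulo lcm(m_i) when all pairwise compatibility conditions hold.
Pairwise compatibility: gcd(m_i, m_j) must divide a_i - a_j for every pair.
Merge one congruence at a time:
  Start: x ≡ 4 (mod 21).
  Combine with x ≡ 3 (mod 4): gcd(21, 4) = 1; 3 - 4 = -1, which IS divisible by 1, so compatible.
    Write x = 4 + 21·t and substitute into x ≡ 3 (mod 4): 21·t ≡ 3 − 4 = -1 (mod 4).
    Reduce coefficients mod 4: 1·t ≡ 3 (mod 4).
    So t ≡ 3 (mod 4).
    Then x = 4 + 21·3 = 67, valid modulo lcm(21, 4) = 84: x ≡ 67 (mod 84).
  Combine with x ≡ 4 (mod 8): gcd(84, 8) = 4, and 4 - 67 = -63 is NOT divisible by 4.
    ⇒ system is inconsistent (no integer solution).

No solution (the system is inconsistent).


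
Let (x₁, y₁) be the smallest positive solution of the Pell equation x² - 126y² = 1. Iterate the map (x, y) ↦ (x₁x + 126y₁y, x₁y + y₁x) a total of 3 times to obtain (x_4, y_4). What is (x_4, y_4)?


Step 1: Find the fundamental solution (x₁, y₁) of x² - 126y² = 1.
  Expand √126 as a continued fraction. a₀ = ⌊√126⌋ = 11; iterate m_{k+1} = d_k·a_k − m_k, d_{k+1} = (126 − m_{k+1}²)/d_k, a_{k+1} = ⌊(a₀ + m_{k+1})/d_{k+1}⌋ (starting m₀ = 0, d₀ = 1), with convergents p_k = a_k·p_{k-1} + p_{k-2}, q_k = a_k·q_{k-1} + q_{k-2} (p₋₁ = 1, q₋₁ = 0):
  k = 0: a₀ = 11; p₀/q₀ = 11/1; p₀² − 126·q₀² = 121 − 126 = -5.
  k = 1: m = 11, d = 5, a = ⌊(11 + 11)/5⌋ = 4; p/q = (4·11 + 1)/(4·1 + 0) = 45/4; p² − 126·q² = 2025 − 2016 = 9.
  k = 2: m = 9, d = 9, a = ⌊(11 + 9)/9⌋ = 2; p/q = (2·45 + 11)/(2·4 + 1) = 101/9; p² − 126·q² = 10201 − 10206 = -5.
  k = 3: m = 9, d = 5, a = ⌊(11 + 9)/5⌋ = 4; p/q = (4·101 + 45)/(4·9 + 4) = 449/40; p² − 126·q² = 201601 − 201600 = 1.
  The first convergent with p² − 126·q² = 1 gives the fundamental solution (x₁, y₁) = (449, 40).
Step 2: Apply the recurrence (x_{n+1}, y_{n+1}) = (x₁x_n + 126y₁y_n, x₁y_n + y₁x_n) repeatedly.
  From (x_1, y_1) = (449, 40): x_2 = 449·449 + 126·40·40 = 403201; y_2 = 449·40 + 40·449 = 35920.
  From (x_2, y_2) = (403201, 35920): x_3 = 449·403201 + 126·40·35920 = 362074049; y_3 = 449·35920 + 40·403201 = 32256120.
  From (x_3, y_3) = (362074049, 32256120): x_4 = 449·362074049 + 126·40·32256120 = 325142092801; y_4 = 449·32256120 + 40·362074049 = 28965959840.
Step 3: Verify x_4² - 126·y_4² = 105717380511014096025601 - 105717380511014096025600 = 1 (should be 1). ✓

(x_1, y_1) = (449, 40); (x_4, y_4) = (325142092801, 28965959840).


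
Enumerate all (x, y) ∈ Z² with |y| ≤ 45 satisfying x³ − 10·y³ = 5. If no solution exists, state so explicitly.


The equation is x³ - 10y³ = 5. For fixed y, x³ = 10·y³ + 5, so a solution requires the RHS to be a perfect cube.
Strategy: iterate y from -45 to 45, compute RHS = 10·y³ + 5, and check whether it is a (positive or negative) perfect cube.
Check small values of y:
  y = 0: RHS = 5 is not a perfect cube.
  y = 1: RHS = 15 is not a perfect cube.
  y = -1: RHS = -5 is not a perfect cube.
  y = 2: RHS = 85 is not a perfect cube.
  y = -2: RHS = -75 is not a perfect cube.
  y = 3: RHS = 275 is not a perfect cube.
  y = -3: RHS = -265 is not a perfect cube.
Continuing the search up to |y| = 45 finds no solutions either.
No (x, y) in the scanned range satisfies the equation.

No integer solutions with |y| ≤ 45.


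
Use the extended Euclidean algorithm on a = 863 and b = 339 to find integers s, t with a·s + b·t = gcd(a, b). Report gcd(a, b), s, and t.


Euclidean algorithm on (863, 339) — divide until remainder is 0:
  863 = 2 · 339 + 185
  339 = 1 · 185 + 154
  185 = 1 · 154 + 31
  154 = 4 · 31 + 30
  31 = 1 · 30 + 1
  30 = 30 · 1 + 0
gcd(863, 339) = 1.
Track Bezout coefficients alongside the remainders: start with r₀ = 863 = a·1 + b·0 (s = 1, t = 0) and r₁ = 339 = a·0 + b·1 (s = 0, t = 1); each new remainder r_{k+1} = r_{k-1} − q_k·r_k inherits s_{k+1} = s_{k-1} − q_k·s_k, t_{k+1} = t_{k-1} − q_k·t_k, so r_k = a·s_k + b·t_k at every step:
  q = 2: r = 185, s = 1 − 2·0 = 1, t = 0 − 2·1 = -2  (check: 863·1 + 339·(-2) = 185)
  q = 1: r = 154, s = 0 − 1·1 = -1, t = 1 − 1·(-2) = 3  (check: 863·(-1) + 339·3 = 154)
  q = 1: r = 31, s = 1 − 1·(-1) = 2, t = -2 − 1·3 = -5  (check: 863·2 + 339·(-5) = 31)
  q = 4: r = 30, s = -1 − 4·2 = -9, t = 3 − 4·(-5) = 23  (check: 863·(-9) + 339·23 = 30)
  q = 1: r = 1, s = 2 − 1·(-9) = 11, t = -5 − 1·23 = -28  (check: 863·11 + 339·(-28) = 1)
The row with r = 1 (the gcd) gives the Bezout coefficients s = 11, t = -28.
Result: 863 · (11) + 339 · (-28) = 1.

gcd(863, 339) = 1; s = 11, t = -28 (check: 863·11 + 339·(-28) = 1).


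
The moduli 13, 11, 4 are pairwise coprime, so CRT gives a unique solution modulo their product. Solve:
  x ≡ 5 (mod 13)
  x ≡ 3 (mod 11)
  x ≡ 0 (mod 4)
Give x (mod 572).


Moduli 13, 11, 4 are pairwise coprime; by CRT there is a unique solution modulo M = 13 · 11 · 4 = 572.
Solve pairwise, accumulating the modulus:
  Start with x ≡ 5 (mod 13).
  Combine with x ≡ 3 (mod 11): since gcd(13, 11) = 1, we get a unique residue mod 143.
    Write x = 5 + 13·t and substitute into x ≡ 3 (mod 11): 13·t ≡ 3 − 5 = -2 (mod 11).
    Reduce coefficients mod 11: 2·t ≡ 9 (mod 11).
    The inverse of 2 mod 11 is 6 (since 2·6 = 12 = 1·11 + 1), so t ≡ 6·9 = 54 ≡ 10 (mod 11).
    Then x = 5 + 13·10 = 135, valid modulo lcm(13, 11) = 143: x ≡ 135 (mod 143).
  Combine with x ≡ 0 (mod 4): since gcd(143, 4) = 1, we get a unique residue mod 572.
    Write x = 135 + 143·t and substitute into x ≡ 0 (mod 4): 143·t ≡ 0 − 135 = -135 (mod 4).
    Reduce coefficients mod 4: 3·t ≡ 1 (mod 4).
    The inverse of 3 mod 4 is 3 (since 3·3 = 9 = 2·4 + 1), so t ≡ 3·1 = 3 ≡ 3 (mod 4).
    Then x = 135 + 143·3 = 564, valid modulo lcm(143, 4) = 572: x ≡ 564 (mod 572).
Verify: 564 mod 13 = 5 ✓, 564 mod 11 = 3 ✓, 564 mod 4 = 0 ✓.

x ≡ 564 (mod 572).


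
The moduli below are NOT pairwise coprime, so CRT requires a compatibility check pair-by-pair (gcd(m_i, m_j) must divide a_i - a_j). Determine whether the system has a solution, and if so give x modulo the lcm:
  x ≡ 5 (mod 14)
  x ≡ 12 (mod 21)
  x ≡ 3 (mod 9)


Moduli 14, 21, 9 are not pairwise coprime, so CRT works modulo lcm(m_i) when all pairwise compatibility conditions hold.
Pairwise compatibility: gcd(m_i, m_j) must divide a_i - a_j for every pair.
Merge one congruence at a time:
  Start: x ≡ 5 (mod 14).
  Combine with x ≡ 12 (mod 21): gcd(14, 21) = 7; 12 - 5 = 7, which IS divisible by 7, so compatible.
    Write x = 5 + 14·t and substitute into x ≡ 12 (mod 21): 14·t ≡ 12 − 5 = 7 (mod 21).
    Divide the congruence (and modulus) by g = 7: 2·t ≡ 1 (mod 3).
    The inverse of 2 mod 3 is 2 (since 2·2 = 4 = 1·3 + 1), so t ≡ 2·1 = 2 ≡ 2 (mod 3).
    Then x = 5 + 14·2 = 33, valid modulo lcm(14, 21) = 42: x ≡ 33 (mod 42).
  Combine with x ≡ 3 (mod 9): gcd(42, 9) = 3; 3 - 33 = -30, which IS divisible by 3, so compatible.
    Write x = 33 + 42·t and substitute into x ≡ 3 (mod 9): 42·t ≡ 3 − 33 = -30 (mod 9).
    Divide the congruence (and modulus) by g = 3: 14·t ≡ -10 (mod 3).
    Reduce coefficients mod 3: 2·t ≡ 2 (mod 3).
    The inverse of 2 mod 3 is 2 (since 2·2 = 4 = 1·3 + 1), so t ≡ 2·2 = 4 ≡ 1 (mod 3).
    Then x = 33 + 42·1 = 75, valid modulo lcm(42, 9) = 126: x ≡ 75 (mod 126).
Verify: 75 mod 14 = 5, 75 mod 21 = 12, 75 mod 9 = 3.

x ≡ 75 (mod 126).


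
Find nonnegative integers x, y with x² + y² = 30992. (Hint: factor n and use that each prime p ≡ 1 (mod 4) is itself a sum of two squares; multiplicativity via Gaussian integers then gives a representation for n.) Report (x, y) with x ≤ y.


Step 1: Factor n = 30992 = 2^4 · 13 · 149.
Step 2: Check the mod-4 condition on each prime factor: 2 = 2 (special); 13 ≡ 1 (mod 4), exponent 1; 149 ≡ 1 (mod 4), exponent 1.
All primes ≡ 3 (mod 4) appear to even exponent (or don't appear), so by the two-squares theorem n IS expressible as a sum of two squares.
Step 3: Build a representation. Group n = k² · m with k = 4 and m = 13 · 149 = 1937 (a product of primes ≡ 1 (mod 4)); a representation of m scales to one of n via (k·x)² + (k·y)² = k²(x² + y²). Each prime p ≡ 1 (mod 4) is itself a sum of two squares; find a² by testing p − a² for a perfect square:
  13: 13 − 1² = 12, 13 − 2² = 9 = 3² ⇒ 13 = 2² + 3².
  149: 149 − 1² = 148, 149 − 2² = 145, 149 − 3² = 140, 149 − 4² = 133, 149 − 5² = 124, 149 − 6² = 113, 149 − 7² = 100 = 10² ⇒ 149 = 7² + 10².
  Combine using the Brahmagupta–Fibonacci identity (a² + b²)(c² + d²) = (ac − bd)² + (ad + bc)² = (ac + bd)² + (ad − bc)²:
  13 · 149 = 1937: from (2² + 3²)(7² + 10²), take (2·7 − 3·10, 2·10 + 3·7) = (14 − 30, 20 + 21) = (-16, 41); dropping signs (only squares matter) gives (16, 41); check 16² + 41² = 256 + 1681 = 1937 ✓.
  Scale by k = 4: (4·16, 4·41) = (64, 164).
Step 4: Order so x ≤ y and verify: 64² + 164² = 4096 + 26896 = 30992 = n. ✓

n = 30992 = 64² + 164² (one valid representation with x ≤ y).


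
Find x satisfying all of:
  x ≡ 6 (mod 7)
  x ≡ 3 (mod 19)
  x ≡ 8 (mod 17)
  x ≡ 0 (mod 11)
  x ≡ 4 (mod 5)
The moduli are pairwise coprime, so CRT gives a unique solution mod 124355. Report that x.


Product of moduli M = 7 · 19 · 17 · 11 · 5 = 124355.
Merge one congruence at a time:
  Start: x ≡ 6 (mod 7).
  Combine with x ≡ 3 (mod 19); new modulus lcm = 133.
    Write x = 6 + 7·t and substitute into x ≡ 3 (mod 19): 7·t ≡ 3 − 6 = -3 (mod 19).
    Reduce coefficients mod 19: 7·t ≡ 16 (mod 19).
    The inverse of 7 mod 19 is 11 (since 7·11 = 77 = 4·19 + 1), so t ≡ 11·16 = 176 ≡ 5 (mod 19).
    Then x = 6 + 7·5 = 41, valid modulo lcm(7, 19) = 133: x ≡ 41 (mod 133).
  Combine with x ≡ 8 (mod 17); new modulus lcm = 2261.
    Write x = 41 + 133·t and substitute into x ≡ 8 (mod 17): 133·t ≡ 8 − 41 = -33 (mod 17).
    Reduce coefficients mod 17: 14·t ≡ 1 (mod 17).
    The inverse of 14 mod 17 is 11 (since 14·11 = 154 = 9·17 + 1), so t ≡ 11·1 = 11 ≡ 11 (mod 17).
    Then x = 41 + 133·11 = 1504, valid modulo lcm(133, 17) = 2261: x ≡ 1504 (mod 2261).
  Combine with x ≡ 0 (mod 11); new modulus lcm = 24871.
    Write x = 1504 + 2261·t and substitute into x ≡ 0 (mod 11): 2261·t ≡ 0 − 1504 = -1504 (mod 11).
    Reduce coefficients mod 11: 6·t ≡ 3 (mod 11).
    The inverse of 6 mod 11 is 2 (since 6·2 = 12 = 1·11 + 1), so t ≡ 2·3 = 6 ≡ 6 (mod 11).
    Then x = 1504 + 2261·6 = 15070, valid modulo lcm(2261, 11) = 24871: x ≡ 15070 (mod 24871).
  Combine with x ≡ 4 (mod 5); new modulus lcm = 124355.
    Write x = 15070 + 24871·t and substitute into x ≡ 4 (mod 5): 24871·t ≡ 4 − 15070 = -15066 (mod 5).
    Reduce coefficients mod 5: 1·t ≡ 4 (mod 5).
    So t ≡ 4 (mod 5).
    Then x = 15070 + 24871·4 = 114554, valid modulo lcm(24871, 5) = 124355: x ≡ 114554 (mod 124355).
Verify against each original: 114554 mod 7 = 6, 114554 mod 19 = 3, 114554 mod 17 = 8, 114554 mod 11 = 0, 114554 mod 5 = 4.

x ≡ 114554 (mod 124355).


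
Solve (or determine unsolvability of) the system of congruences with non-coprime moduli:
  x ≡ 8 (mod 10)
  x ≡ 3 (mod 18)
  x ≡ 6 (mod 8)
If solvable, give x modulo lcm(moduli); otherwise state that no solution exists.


Moduli 10, 18, 8 are not pairwise coprime, so CRT works modulo lcm(m_i) when all pairwise compatibility conditions hold.
Pairwise compatibility: gcd(m_i, m_j) must divide a_i - a_j for every pair.
Merge one congruence at a time:
  Start: x ≡ 8 (mod 10).
  Combine with x ≡ 3 (mod 18): gcd(10, 18) = 2, and 3 - 8 = -5 is NOT divisible by 2.
    ⇒ system is inconsistent (no integer solution).

No solution (the system is inconsistent).


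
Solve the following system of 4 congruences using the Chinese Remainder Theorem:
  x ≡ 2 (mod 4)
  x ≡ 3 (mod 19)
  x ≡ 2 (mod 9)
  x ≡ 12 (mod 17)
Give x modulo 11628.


Product of moduli M = 4 · 19 · 9 · 17 = 11628.
Merge one congruence at a time:
  Start: x ≡ 2 (mod 4).
  Combine with x ≡ 3 (mod 19); new modulus lcm = 76.
    Write x = 2 + 4·t and substitute into x ≡ 3 (mod 19): 4·t ≡ 3 − 2 = 1 (mod 19).
    The inverse of 4 mod 19 is 5 (since 4·5 = 20 = 1·19 + 1), so t ≡ 5·1 = 5 ≡ 5 (mod 19).
    Then x = 2 + 4·5 = 22, valid modulo lcm(4, 19) = 76: x ≡ 22 (mod 76).
  Combine with x ≡ 2 (mod 9); new modulus lcm = 684.
    Write x = 22 + 76·t and substitute into x ≡ 2 (mod 9): 76·t ≡ 2 − 22 = -20 (mod 9).
    Reduce coefficients mod 9: 4·t ≡ 7 (mod 9).
    The inverse of 4 mod 9 is 7 (since 4·7 = 28 = 3·9 + 1), so t ≡ 7·7 = 49 ≡ 4 (mod 9).
    Then x = 22 + 76·4 = 326, valid modulo lcm(76, 9) = 684: x ≡ 326 (mod 684).
  Combine with x ≡ 12 (mod 17); new modulus lcm = 11628.
    Write x = 326 + 684·t and substitute into x ≡ 12 (mod 17): 684·t ≡ 12 − 326 = -314 (mod 17).
    Reduce coefficients mod 17: 4·t ≡ 9 (mod 17).
    The inverse of 4 mod 17 is 13 (since 4·13 = 52 = 3·17 + 1), so t ≡ 13·9 = 117 ≡ 15 (mod 17).
    Then x = 326 + 684·15 = 10586, valid modulo lcm(684, 17) = 11628: x ≡ 10586 (mod 11628).
Verify against each original: 10586 mod 4 = 2, 10586 mod 19 = 3, 10586 mod 9 = 2, 10586 mod 17 = 12.

x ≡ 10586 (mod 11628).


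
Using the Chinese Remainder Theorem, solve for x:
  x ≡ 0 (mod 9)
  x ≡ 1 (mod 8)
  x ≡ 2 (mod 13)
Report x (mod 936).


Moduli 9, 8, 13 are pairwise coprime; by CRT there is a unique solution modulo M = 9 · 8 · 13 = 936.
Solve pairwise, accumulating the modulus:
  Start with x ≡ 0 (mod 9).
  Combine with x ≡ 1 (mod 8): since gcd(9, 8) = 1, we get a unique residue mod 72.
    Write x = 0 + 9·t and substitute into x ≡ 1 (mod 8): 9·t ≡ 1 − 0 = 1 (mod 8).
    Reduce coefficients mod 8: 1·t ≡ 1 (mod 8).
    So t ≡ 1 (mod 8).
    Then x = 0 + 9·1 = 9, valid modulo lcm(9, 8) = 72: x ≡ 9 (mod 72).
  Combine with x ≡ 2 (mod 13): since gcd(72, 13) = 1, we get a unique residue mod 936.
    Write x = 9 + 72·t and substitute into x ≡ 2 (mod 13): 72·t ≡ 2 − 9 = -7 (mod 13).
    Reduce coefficients mod 13: 7·t ≡ 6 (mod 13).
    The inverse of 7 mod 13 is 2 (since 7·2 = 14 = 1·13 + 1), so t ≡ 2·6 = 12 ≡ 12 (mod 13).
    Then x = 9 + 72·12 = 873, valid modulo lcm(72, 13) = 936: x ≡ 873 (mod 936).
Verify: 873 mod 9 = 0 ✓, 873 mod 8 = 1 ✓, 873 mod 13 = 2 ✓.

x ≡ 873 (mod 936).


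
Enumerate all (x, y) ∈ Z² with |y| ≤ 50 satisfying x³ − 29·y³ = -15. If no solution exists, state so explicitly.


The equation is x³ - 29y³ = -15. For fixed y, x³ = 29·y³ − 15, so a solution requires the RHS to be a perfect cube.
Strategy: iterate y from -50 to 50, compute RHS = 29·y³ − 15, and check whether it is a (positive or negative) perfect cube.
Check small values of y:
  y = 0: RHS = -15 is not a perfect cube.
  y = 1: RHS = 14 is not a perfect cube.
  y = -1: RHS = -44 is not a perfect cube.
  y = 2: RHS = 217 is not a perfect cube.
  y = -2: RHS = -247 is not a perfect cube.
  y = 3: RHS = 768 is not a perfect cube.
  y = -3: RHS = -798 is not a perfect cube.
Continuing the search up to |y| = 50 finds no solutions either.
No (x, y) in the scanned range satisfies the equation.

No integer solutions with |y| ≤ 50.


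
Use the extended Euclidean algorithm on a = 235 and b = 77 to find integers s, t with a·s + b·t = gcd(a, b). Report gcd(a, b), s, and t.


Euclidean algorithm on (235, 77) — divide until remainder is 0:
  235 = 3 · 77 + 4
  77 = 19 · 4 + 1
  4 = 4 · 1 + 0
gcd(235, 77) = 1.
Track Bezout coefficients alongside the remainders: start with r₀ = 235 = a·1 + b·0 (s = 1, t = 0) and r₁ = 77 = a·0 + b·1 (s = 0, t = 1); each new remainder r_{k+1} = r_{k-1} − q_k·r_k inherits s_{k+1} = s_{k-1} − q_k·s_k, t_{k+1} = t_{k-1} − q_k·t_k, so r_k = a·s_k + b·t_k at every step:
  q = 3: r = 4, s = 1 − 3·0 = 1, t = 0 − 3·1 = -3  (check: 235·1 + 77·(-3) = 4)
  q = 19: r = 1, s = 0 − 19·1 = -19, t = 1 − 19·(-3) = 58  (check: 235·(-19) + 77·58 = 1)
The row with r = 1 (the gcd) gives the Bezout coefficients s = -19, t = 58.
Result: 235 · (-19) + 77 · (58) = 1.

gcd(235, 77) = 1; s = -19, t = 58 (check: 235·(-19) + 77·58 = 1).


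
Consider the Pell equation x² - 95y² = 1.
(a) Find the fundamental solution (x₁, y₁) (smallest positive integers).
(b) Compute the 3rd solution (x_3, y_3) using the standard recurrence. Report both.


Step 1: Find the fundamental solution (x₁, y₁) of x² - 95y² = 1.
  Expand √95 as a continued fraction. a₀ = ⌊√95⌋ = 9; iterate m_{k+1} = d_k·a_k − m_k, d_{k+1} = (95 − m_{k+1}²)/d_k, a_{k+1} = ⌊(a₀ + m_{k+1})/d_{k+1}⌋ (starting m₀ = 0, d₀ = 1), with convergents p_k = a_k·p_{k-1} + p_{k-2}, q_k = a_k·q_{k-1} + q_{k-2} (p₋₁ = 1, q₋₁ = 0):
  k = 0: a₀ = 9; p₀/q₀ = 9/1; p₀² − 95·q₀² = 81 − 95 = -14.
  k = 1: m = 9, d = 14, a = ⌊(9 + 9)/14⌋ = 1; p/q = (1·9 + 1)/(1·1 + 0) = 10/1; p² − 95·q² = 100 − 95 = 5.
  k = 2: m = 5, d = 5, a = ⌊(9 + 5)/5⌋ = 2; p/q = (2·10 + 9)/(2·1 + 1) = 29/3; p² − 95·q² = 841 − 855 = -14.
  k = 3: m = 5, d = 14, a = ⌊(9 + 5)/14⌋ = 1; p/q = (1·29 + 10)/(1·3 + 1) = 39/4; p² − 95·q² = 1521 − 1520 = 1.
  The first convergent with p² − 95·q² = 1 gives the fundamental solution (x₁, y₁) = (39, 4).
Step 2: Apply the recurrence (x_{n+1}, y_{n+1}) = (x₁x_n + 95y₁y_n, x₁y_n + y₁x_n) repeatedly.
  From (x_1, y_1) = (39, 4): x_2 = 39·39 + 95·4·4 = 3041; y_2 = 39·4 + 4·39 = 312.
  From (x_2, y_2) = (3041, 312): x_3 = 39·3041 + 95·4·312 = 237159; y_3 = 39·312 + 4·3041 = 24332.
Step 3: Verify x_3² - 95·y_3² = 56244391281 - 56244391280 = 1 (should be 1). ✓

(x_1, y_1) = (39, 4); (x_3, y_3) = (237159, 24332).


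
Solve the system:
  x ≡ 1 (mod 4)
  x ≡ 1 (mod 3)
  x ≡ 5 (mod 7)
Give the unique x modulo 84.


Moduli 4, 3, 7 are pairwise coprime; by CRT there is a unique solution modulo M = 4 · 3 · 7 = 84.
Solve pairwise, accumulating the modulus:
  Start with x ≡ 1 (mod 4).
  Combine with x ≡ 1 (mod 3): since gcd(4, 3) = 1, we get a unique residue mod 12.
    Write x = 1 + 4·t and substitute into x ≡ 1 (mod 3): 4·t ≡ 1 − 1 = 0 (mod 3).
    Reduce coefficients mod 3: 1·t ≡ 0 (mod 3).
    So t ≡ 0 (mod 3).
    Then x = 1 + 4·0 = 1, valid modulo lcm(4, 3) = 12: x ≡ 1 (mod 12).
  Combine with x ≡ 5 (mod 7): since gcd(12, 7) = 1, we get a unique residue mod 84.
    Write x = 1 + 12·t and substitute into x ≡ 5 (mod 7): 12·t ≡ 5 − 1 = 4 (mod 7).
    Reduce coefficients mod 7: 5·t ≡ 4 (mod 7).
    The inverse of 5 mod 7 is 3 (since 5·3 = 15 = 2·7 + 1), so t ≡ 3·4 = 12 ≡ 5 (mod 7).
    Then x = 1 + 12·5 = 61, valid modulo lcm(12, 7) = 84: x ≡ 61 (mod 84).
Verify: 61 mod 4 = 1 ✓, 61 mod 3 = 1 ✓, 61 mod 7 = 5 ✓.

x ≡ 61 (mod 84).


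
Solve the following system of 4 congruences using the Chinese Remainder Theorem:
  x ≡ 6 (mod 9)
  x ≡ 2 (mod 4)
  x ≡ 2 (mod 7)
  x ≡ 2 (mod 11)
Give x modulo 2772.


Product of moduli M = 9 · 4 · 7 · 11 = 2772.
Merge one congruence at a time:
  Start: x ≡ 6 (mod 9).
  Combine with x ≡ 2 (mod 4); new modulus lcm = 36.
    Write x = 6 + 9·t and substitute into x ≡ 2 (mod 4): 9·t ≡ 2 − 6 = -4 (mod 4).
    Reduce coefficients mod 4: 1·t ≡ 0 (mod 4).
    So t ≡ 0 (mod 4).
    Then x = 6 + 9·0 = 6, valid modulo lcm(9, 4) = 36: x ≡ 6 (mod 36).
  Combine with x ≡ 2 (mod 7); new modulus lcm = 252.
    Write x = 6 + 36·t and substitute into x ≡ 2 (mod 7): 36·t ≡ 2 − 6 = -4 (mod 7).
    Reduce coefficients mod 7: 1·t ≡ 3 (mod 7).
    So t ≡ 3 (mod 7).
    Then x = 6 + 36·3 = 114, valid modulo lcm(36, 7) = 252: x ≡ 114 (mod 252).
  Combine with x ≡ 2 (mod 11); new modulus lcm = 2772.
    Write x = 114 + 252·t and substitute into x ≡ 2 (mod 11): 252·t ≡ 2 − 114 = -112 (mod 11).
    Reduce coefficients mod 11: 10·t ≡ 9 (mod 11).
    The inverse of 10 mod 11 is 10 (since 10·10 = 100 = 9·11 + 1), so t ≡ 10·9 = 90 ≡ 2 (mod 11).
    Then x = 114 + 252·2 = 618, valid modulo lcm(252, 11) = 2772: x ≡ 618 (mod 2772).
Verify against each original: 618 mod 9 = 6, 618 mod 4 = 2, 618 mod 7 = 2, 618 mod 11 = 2.

x ≡ 618 (mod 2772).


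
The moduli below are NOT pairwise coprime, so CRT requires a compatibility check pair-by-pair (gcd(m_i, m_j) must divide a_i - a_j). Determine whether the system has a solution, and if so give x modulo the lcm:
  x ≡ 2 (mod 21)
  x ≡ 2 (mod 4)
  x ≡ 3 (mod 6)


Moduli 21, 4, 6 are not pairwise coprime, so CRT works modulo lcm(m_i) when all pairwise compatibility conditions hold.
Pairwise compatibility: gcd(m_i, m_j) must divide a_i - a_j for every pair.
Merge one congruence at a time:
  Start: x ≡ 2 (mod 21).
  Combine with x ≡ 2 (mod 4): gcd(21, 4) = 1; 2 - 2 = 0, which IS divisible by 1, so compatible.
    Write x = 2 + 21·t and substitute into x ≡ 2 (mod 4): 21·t ≡ 2 − 2 = 0 (mod 4).
    Reduce coefficients mod 4: 1·t ≡ 0 (mod 4).
    So t ≡ 0 (mod 4).
    Then x = 2 + 21·0 = 2, valid modulo lcm(21, 4) = 84: x ≡ 2 (mod 84).
  Combine with x ≡ 3 (mod 6): gcd(84, 6) = 6, and 3 - 2 = 1 is NOT divisible by 6.
    ⇒ system is inconsistent (no integer solution).

No solution (the system is inconsistent).


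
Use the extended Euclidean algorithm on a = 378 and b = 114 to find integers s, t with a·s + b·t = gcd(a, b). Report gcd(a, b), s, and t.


Euclidean algorithm on (378, 114) — divide until remainder is 0:
  378 = 3 · 114 + 36
  114 = 3 · 36 + 6
  36 = 6 · 6 + 0
gcd(378, 114) = 6.
Track Bezout coefficients alongside the remainders: start with r₀ = 378 = a·1 + b·0 (s = 1, t = 0) and r₁ = 114 = a·0 + b·1 (s = 0, t = 1); each new remainder r_{k+1} = r_{k-1} − q_k·r_k inherits s_{k+1} = s_{k-1} − q_k·s_k, t_{k+1} = t_{k-1} − q_k·t_k, so r_k = a·s_k + b·t_k at every step:
  q = 3: r = 36, s = 1 − 3·0 = 1, t = 0 − 3·1 = -3  (check: 378·1 + 114·(-3) = 36)
  q = 3: r = 6, s = 0 − 3·1 = -3, t = 1 − 3·(-3) = 10  (check: 378·(-3) + 114·10 = 6)
The row with r = 6 (the gcd) gives the Bezout coefficients s = -3, t = 10.
Result: 378 · (-3) + 114 · (10) = 6.

gcd(378, 114) = 6; s = -3, t = 10 (check: 378·(-3) + 114·10 = 6).


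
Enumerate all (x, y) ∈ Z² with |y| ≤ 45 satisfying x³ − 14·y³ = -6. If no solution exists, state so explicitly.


The equation is x³ - 14y³ = -6. For fixed y, x³ = 14·y³ − 6, so a solution requires the RHS to be a perfect cube.
Strategy: iterate y from -45 to 45, compute RHS = 14·y³ − 6, and check whether it is a (positive or negative) perfect cube.
Check small values of y:
  y = 0: RHS = -6 is not a perfect cube.
  y = 1: RHS = 8 = (2)³ ⇒ x = 2 works.
  y = -1: RHS = -20 is not a perfect cube.
  y = 2: RHS = 106 is not a perfect cube.
  y = -2: RHS = -118 is not a perfect cube.
  y = 3: RHS = 372 is not a perfect cube.
  y = -3: RHS = -384 is not a perfect cube.
Continuing the search up to |y| = 45 finds no further solutions beyond those listed.
Collected solutions: (2, 1).

Solutions (with |y| ≤ 45): (2, 1).


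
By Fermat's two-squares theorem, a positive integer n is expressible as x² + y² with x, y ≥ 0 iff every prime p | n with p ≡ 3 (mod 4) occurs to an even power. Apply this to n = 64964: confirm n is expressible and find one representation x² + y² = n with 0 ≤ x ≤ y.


Step 1: Factor n = 64964 = 2^2 · 109 · 149.
Step 2: Check the mod-4 condition on each prime factor: 2 = 2 (special); 109 ≡ 1 (mod 4), exponent 1; 149 ≡ 1 (mod 4), exponent 1.
All primes ≡ 3 (mod 4) appear to even exponent (or don't appear), so by the two-squares theorem n IS expressible as a sum of two squares.
Step 3: Build a representation. Group n = k² · m with k = 2 and m = 109 · 149 = 16241 (a product of primes ≡ 1 (mod 4)); a representation of m scales to one of n via (k·x)² + (k·y)² = k²(x² + y²). Each prime p ≡ 1 (mod 4) is itself a sum of two squares; find a² by testing p − a² for a perfect square:
  109: 109 − 1² = 108, 109 − 2² = 105, 109 − 3² = 100 = 10² ⇒ 109 = 3² + 10².
  149: 149 − 1² = 148, 149 − 2² = 145, 149 − 3² = 140, 149 − 4² = 133, 149 − 5² = 124, 149 − 6² = 113, 149 − 7² = 100 = 10² ⇒ 149 = 7² + 10².
  Combine using the Brahmagupta–Fibonacci identity (a² + b²)(c² + d²) = (ac − bd)² + (ad + bc)² = (ac + bd)² + (ad − bc)²:
  109 · 149 = 16241: from (3² + 10²)(7² + 10²), take (3·7 − 10·10, 3·10 + 10·7) = (21 − 100, 30 + 70) = (-79, 100); dropping signs (only squares matter) gives (79, 100); check 79² + 100² = 6241 + 10000 = 16241 ✓.
  Scale by k = 2: (2·79, 2·100) = (158, 200).
Step 4: Order so x ≤ y and verify: 158² + 200² = 24964 + 40000 = 64964 = n. ✓

n = 64964 = 158² + 200² (one valid representation with x ≤ y).


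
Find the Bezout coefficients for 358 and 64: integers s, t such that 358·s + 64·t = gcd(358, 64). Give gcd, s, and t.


Euclidean algorithm on (358, 64) — divide until remainder is 0:
  358 = 5 · 64 + 38
  64 = 1 · 38 + 26
  38 = 1 · 26 + 12
  26 = 2 · 12 + 2
  12 = 6 · 2 + 0
gcd(358, 64) = 2.
Track Bezout coefficients alongside the remainders: start with r₀ = 358 = a·1 + b·0 (s = 1, t = 0) and r₁ = 64 = a·0 + b·1 (s = 0, t = 1); each new remainder r_{k+1} = r_{k-1} − q_k·r_k inherits s_{k+1} = s_{k-1} − q_k·s_k, t_{k+1} = t_{k-1} − q_k·t_k, so r_k = a·s_k + b·t_k at every step:
  q = 5: r = 38, s = 1 − 5·0 = 1, t = 0 − 5·1 = -5  (check: 358·1 + 64·(-5) = 38)
  q = 1: r = 26, s = 0 − 1·1 = -1, t = 1 − 1·(-5) = 6  (check: 358·(-1) + 64·6 = 26)
  q = 1: r = 12, s = 1 − 1·(-1) = 2, t = -5 − 1·6 = -11  (check: 358·2 + 64·(-11) = 12)
  q = 2: r = 2, s = -1 − 2·2 = -5, t = 6 − 2·(-11) = 28  (check: 358·(-5) + 64·28 = 2)
The row with r = 2 (the gcd) gives the Bezout coefficients s = -5, t = 28.
Result: 358 · (-5) + 64 · (28) = 2.

gcd(358, 64) = 2; s = -5, t = 28 (check: 358·(-5) + 64·28 = 2).


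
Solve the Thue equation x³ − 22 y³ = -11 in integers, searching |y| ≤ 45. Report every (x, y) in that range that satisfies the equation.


The equation is x³ - 22y³ = -11. For fixed y, x³ = 22·y³ − 11, so a solution requires the RHS to be a perfect cube.
Strategy: iterate y from -45 to 45, compute RHS = 22·y³ − 11, and check whether it is a (positive or negative) perfect cube.
Check small values of y:
  y = 0: RHS = -11 is not a perfect cube.
  y = 1: RHS = 11 is not a perfect cube.
  y = -1: RHS = -33 is not a perfect cube.
  y = 2: RHS = 165 is not a perfect cube.
  y = -2: RHS = -187 is not a perfect cube.
  y = 3: RHS = 583 is not a perfect cube.
  y = -3: RHS = -605 is not a perfect cube.
Continuing the search up to |y| = 45 finds no solutions either.
No (x, y) in the scanned range satisfies the equation.

No integer solutions with |y| ≤ 45.


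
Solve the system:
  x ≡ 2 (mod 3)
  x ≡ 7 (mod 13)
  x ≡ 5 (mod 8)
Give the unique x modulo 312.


Moduli 3, 13, 8 are pairwise coprime; by CRT there is a unique solution modulo M = 3 · 13 · 8 = 312.
Solve pairwise, accumulating the modulus:
  Start with x ≡ 2 (mod 3).
  Combine with x ≡ 7 (mod 13): since gcd(3, 13) = 1, we get a unique residue mod 39.
    Write x = 2 + 3·t and substitute into x ≡ 7 (mod 13): 3·t ≡ 7 − 2 = 5 (mod 13).
    The inverse of 3 mod 13 is 9 (since 3·9 = 27 = 2·13 + 1), so t ≡ 9·5 = 45 ≡ 6 (mod 13).
    Then x = 2 + 3·6 = 20, valid modulo lcm(3, 13) = 39: x ≡ 20 (mod 39).
  Combine with x ≡ 5 (mod 8): since gcd(39, 8) = 1, we get a unique residue mod 312.
    Write x = 20 + 39·t and substitute into x ≡ 5 (mod 8): 39·t ≡ 5 − 20 = -15 (mod 8).
    Reduce coefficients mod 8: 7·t ≡ 1 (mod 8).
    The inverse of 7 mod 8 is 7 (since 7·7 = 49 = 6·8 + 1), so t ≡ 7·1 = 7 ≡ 7 (mod 8).
    Then x = 20 + 39·7 = 293, valid modulo lcm(39, 8) = 312: x ≡ 293 (mod 312).
Verify: 293 mod 3 = 2 ✓, 293 mod 13 = 7 ✓, 293 mod 8 = 5 ✓.

x ≡ 293 (mod 312).


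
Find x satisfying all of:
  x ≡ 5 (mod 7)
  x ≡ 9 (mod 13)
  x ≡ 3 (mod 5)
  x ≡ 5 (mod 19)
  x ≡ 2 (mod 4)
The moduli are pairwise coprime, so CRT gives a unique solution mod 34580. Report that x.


Product of moduli M = 7 · 13 · 5 · 19 · 4 = 34580.
Merge one congruence at a time:
  Start: x ≡ 5 (mod 7).
  Combine with x ≡ 9 (mod 13); new modulus lcm = 91.
    Write x = 5 + 7·t and substitute into x ≡ 9 (mod 13): 7·t ≡ 9 − 5 = 4 (mod 13).
    The inverse of 7 mod 13 is 2 (since 7·2 = 14 = 1·13 + 1), so t ≡ 2·4 = 8 ≡ 8 (mod 13).
    Then x = 5 + 7·8 = 61, valid modulo lcm(7, 13) = 91: x ≡ 61 (mod 91).
  Combine with x ≡ 3 (mod 5); new modulus lcm = 455.
    Write x = 61 + 91·t and substitute into x ≡ 3 (mod 5): 91·t ≡ 3 − 61 = -58 (mod 5).
    Reduce coefficients mod 5: 1·t ≡ 2 (mod 5).
    So t ≡ 2 (mod 5).
    Then x = 61 + 91·2 = 243, valid modulo lcm(91, 5) = 455: x ≡ 243 (mod 455).
  Combine with x ≡ 5 (mod 19); new modulus lcm = 8645.
    Write x = 243 + 455·t and substitute into x ≡ 5 (mod 19): 455·t ≡ 5 − 243 = -238 (mod 19).
    Reduce coefficients mod 19: 18·t ≡ 9 (mod 19).
    The inverse of 18 mod 19 is 18 (since 18·18 = 324 = 17·19 + 1), so t ≡ 18·9 = 162 ≡ 10 (mod 19).
    Then x = 243 + 455·10 = 4793, valid modulo lcm(455, 19) = 8645: x ≡ 4793 (mod 8645).
  Combine with x ≡ 2 (mod 4); new modulus lcm = 34580.
    Write x = 4793 + 8645·t and substitute into x ≡ 2 (mod 4): 8645·t ≡ 2 − 4793 = -4791 (mod 4).
    Reduce coefficients mod 4: 1·t ≡ 1 (mod 4).
    So t ≡ 1 (mod 4).
    Then x = 4793 + 8645·1 = 13438, valid modulo lcm(8645, 4) = 34580: x ≡ 13438 (mod 34580).
Verify against each original: 13438 mod 7 = 5, 13438 mod 13 = 9, 13438 mod 5 = 3, 13438 mod 19 = 5, 13438 mod 4 = 2.

x ≡ 13438 (mod 34580).


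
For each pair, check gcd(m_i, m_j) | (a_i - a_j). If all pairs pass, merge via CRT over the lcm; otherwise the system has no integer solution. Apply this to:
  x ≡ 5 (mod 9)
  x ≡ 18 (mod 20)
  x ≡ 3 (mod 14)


Moduli 9, 20, 14 are not pairwise coprime, so CRT works modulo lcm(m_i) when all pairwise compatibility conditions hold.
Pairwise compatibility: gcd(m_i, m_j) must divide a_i - a_j for every pair.
Merge one congruence at a time:
  Start: x ≡ 5 (mod 9).
  Combine with x ≡ 18 (mod 20): gcd(9, 20) = 1; 18 - 5 = 13, which IS divisible by 1, so compatible.
    Write x = 5 + 9·t and substitute into x ≡ 18 (mod 20): 9·t ≡ 18 − 5 = 13 (mod 20).
    The inverse of 9 mod 20 is 9 (since 9·9 = 81 = 4·20 + 1), so t ≡ 9·13 = 117 ≡ 17 (mod 20).
    Then x = 5 + 9·17 = 158, valid modulo lcm(9, 20) = 180: x ≡ 158 (mod 180).
  Combine with x ≡ 3 (mod 14): gcd(180, 14) = 2, and 3 - 158 = -155 is NOT divisible by 2.
    ⇒ system is inconsistent (no integer solution).

No solution (the system is inconsistent).


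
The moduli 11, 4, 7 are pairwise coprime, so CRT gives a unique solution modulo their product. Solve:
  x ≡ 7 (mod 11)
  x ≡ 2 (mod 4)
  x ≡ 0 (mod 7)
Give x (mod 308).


Moduli 11, 4, 7 are pairwise coprime; by CRT there is a unique solution modulo M = 11 · 4 · 7 = 308.
Solve pairwise, accumulating the modulus:
  Start with x ≡ 7 (mod 11).
  Combine with x ≡ 2 (mod 4): since gcd(11, 4) = 1, we get a unique residue mod 44.
    Write x = 7 + 11·t and substitute into x ≡ 2 (mod 4): 11·t ≡ 2 − 7 = -5 (mod 4).
    Reduce coefficients mod 4: 3·t ≡ 3 (mod 4).
    The inverse of 3 mod 4 is 3 (since 3·3 = 9 = 2·4 + 1), so t ≡ 3·3 = 9 ≡ 1 (mod 4).
    Then x = 7 + 11·1 = 18, valid modulo lcm(11, 4) = 44: x ≡ 18 (mod 44).
  Combine with x ≡ 0 (mod 7): since gcd(44, 7) = 1, we get a unique residue mod 308.
    Write x = 18 + 44·t and substitute into x ≡ 0 (mod 7): 44·t ≡ 0 − 18 = -18 (mod 7).
    Reduce coefficients mod 7: 2·t ≡ 3 (mod 7).
    The inverse of 2 mod 7 is 4 (since 2·4 = 8 = 1·7 + 1), so t ≡ 4·3 = 12 ≡ 5 (mod 7).
    Then x = 18 + 44·5 = 238, valid modulo lcm(44, 7) = 308: x ≡ 238 (mod 308).
Verify: 238 mod 11 = 7 ✓, 238 mod 4 = 2 ✓, 238 mod 7 = 0 ✓.

x ≡ 238 (mod 308).


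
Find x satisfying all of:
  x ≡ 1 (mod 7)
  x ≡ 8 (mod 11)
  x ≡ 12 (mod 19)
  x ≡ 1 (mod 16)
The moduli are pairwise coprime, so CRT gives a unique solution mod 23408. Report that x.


Product of moduli M = 7 · 11 · 19 · 16 = 23408.
Merge one congruence at a time:
  Start: x ≡ 1 (mod 7).
  Combine with x ≡ 8 (mod 11); new modulus lcm = 77.
    Write x = 1 + 7·t and substitute into x ≡ 8 (mod 11): 7·t ≡ 8 − 1 = 7 (mod 11).
    The inverse of 7 mod 11 is 8 (since 7·8 = 56 = 5·11 + 1), so t ≡ 8·7 = 56 ≡ 1 (mod 11).
    Then x = 1 + 7·1 = 8, valid modulo lcm(7, 11) = 77: x ≡ 8 (mod 77).
  Combine with x ≡ 12 (mod 19); new modulus lcm = 1463.
    Write x = 8 + 77·t and substitute into x ≡ 12 (mod 19): 77·t ≡ 12 − 8 = 4 (mod 19).
    Reduce coefficients mod 19: 1·t ≡ 4 (mod 19).
    So t ≡ 4 (mod 19).
    Then x = 8 + 77·4 = 316, valid modulo lcm(77, 19) = 1463: x ≡ 316 (mod 1463).
  Combine with x ≡ 1 (mod 16); new modulus lcm = 23408.
    Write x = 316 + 1463·t and substitute into x ≡ 1 (mod 16): 1463·t ≡ 1 − 316 = -315 (mod 16).
    Reduce coefficients mod 16: 7·t ≡ 5 (mod 16).
    The inverse of 7 mod 16 is 7 (since 7·7 = 49 = 3·16 + 1), so t ≡ 7·5 = 35 ≡ 3 (mod 16).
    Then x = 316 + 1463·3 = 4705, valid modulo lcm(1463, 16) = 23408: x ≡ 4705 (mod 23408).
Verify against each original: 4705 mod 7 = 1, 4705 mod 11 = 8, 4705 mod 19 = 12, 4705 mod 16 = 1.

x ≡ 4705 (mod 23408).


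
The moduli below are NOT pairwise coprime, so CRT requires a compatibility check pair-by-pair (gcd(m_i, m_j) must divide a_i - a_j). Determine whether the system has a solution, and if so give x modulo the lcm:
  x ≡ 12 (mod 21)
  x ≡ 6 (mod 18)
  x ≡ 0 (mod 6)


Moduli 21, 18, 6 are not pairwise coprime, so CRT works modulo lcm(m_i) when all pairwise compatibility conditions hold.
Pairwise compatibility: gcd(m_i, m_j) must divide a_i - a_j for every pair.
Merge one congruence at a time:
  Start: x ≡ 12 (mod 21).
  Combine with x ≡ 6 (mod 18): gcd(21, 18) = 3; 6 - 12 = -6, which IS divisible by 3, so compatible.
    Write x = 12 + 21·t and substitute into x ≡ 6 (mod 18): 21·t ≡ 6 − 12 = -6 (mod 18).
    Divide the congruence (and modulus) by g = 3: 7·t ≡ -2 (mod 6).
    Reduce coefficients mod 6: 1·t ≡ 4 (mod 6).
    So t ≡ 4 (mod 6).
    Then x = 12 + 21·4 = 96, valid modulo lcm(21, 18) = 126: x ≡ 96 (mod 126).
  Combine with x ≡ 0 (mod 6): gcd(126, 6) = 6; 0 - 96 = -96, which IS divisible by 6, so compatible.
    Write x = 96 + 126·t and substitute into x ≡ 0 (mod 6): 126·t ≡ 0 − 96 = -96 (mod 6).
    Divide the congruence (and modulus) by g = 6: 21·t ≡ -16 (mod 1).
    Modulo 1 every t works; take t = 0.
    Then x = 96 + 126·0 = 96, valid modulo lcm(126, 6) = 126: x ≡ 96 (mod 126).
Verify: 96 mod 21 = 12, 96 mod 18 = 6, 96 mod 6 = 0.

x ≡ 96 (mod 126).


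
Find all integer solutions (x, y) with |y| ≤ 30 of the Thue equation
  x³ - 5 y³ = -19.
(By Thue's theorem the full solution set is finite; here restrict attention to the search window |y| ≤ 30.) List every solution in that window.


The equation is x³ - 5y³ = -19. For fixed y, x³ = 5·y³ − 19, so a solution requires the RHS to be a perfect cube.
Strategy: iterate y from -30 to 30, compute RHS = 5·y³ − 19, and check whether it is a (positive or negative) perfect cube.
Check small values of y:
  y = 0: RHS = -19 is not a perfect cube.
  y = 1: RHS = -14 is not a perfect cube.
  y = -1: RHS = -24 is not a perfect cube.
  y = 2: RHS = 21 is not a perfect cube.
  y = -2: RHS = -59 is not a perfect cube.
  y = 3: RHS = 116 is not a perfect cube.
  y = -3: RHS = -154 is not a perfect cube.
Continuing the search up to |y| = 30 finds no solutions either.
No (x, y) in the scanned range satisfies the equation.

No integer solutions with |y| ≤ 30.


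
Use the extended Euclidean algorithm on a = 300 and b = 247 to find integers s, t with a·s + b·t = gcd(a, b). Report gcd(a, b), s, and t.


Euclidean algorithm on (300, 247) — divide until remainder is 0:
  300 = 1 · 247 + 53
  247 = 4 · 53 + 35
  53 = 1 · 35 + 18
  35 = 1 · 18 + 17
  18 = 1 · 17 + 1
  17 = 17 · 1 + 0
gcd(300, 247) = 1.
Track Bezout coefficients alongside the remainders: start with r₀ = 300 = a·1 + b·0 (s = 1, t = 0) and r₁ = 247 = a·0 + b·1 (s = 0, t = 1); each new remainder r_{k+1} = r_{k-1} − q_k·r_k inherits s_{k+1} = s_{k-1} − q_k·s_k, t_{k+1} = t_{k-1} − q_k·t_k, so r_k = a·s_k + b·t_k at every step:
  q = 1: r = 53, s = 1 − 1·0 = 1, t = 0 − 1·1 = -1  (check: 300·1 + 247·(-1) = 53)
  q = 4: r = 35, s = 0 − 4·1 = -4, t = 1 − 4·(-1) = 5  (check: 300·(-4) + 247·5 = 35)
  q = 1: r = 18, s = 1 − 1·(-4) = 5, t = -1 − 1·5 = -6  (check: 300·5 + 247·(-6) = 18)
  q = 1: r = 17, s = -4 − 1·5 = -9, t = 5 − 1·(-6) = 11  (check: 300·(-9) + 247·11 = 17)
  q = 1: r = 1, s = 5 − 1·(-9) = 14, t = -6 − 1·11 = -17  (check: 300·14 + 247·(-17) = 1)
The row with r = 1 (the gcd) gives the Bezout coefficients s = 14, t = -17.
Result: 300 · (14) + 247 · (-17) = 1.

gcd(300, 247) = 1; s = 14, t = -17 (check: 300·14 + 247·(-17) = 1).


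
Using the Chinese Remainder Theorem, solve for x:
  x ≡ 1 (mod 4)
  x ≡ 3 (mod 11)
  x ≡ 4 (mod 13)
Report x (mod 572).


Moduli 4, 11, 13 are pairwise coprime; by CRT there is a unique solution modulo M = 4 · 11 · 13 = 572.
Solve pairwise, accumulating the modulus:
  Start with x ≡ 1 (mod 4).
  Combine with x ≡ 3 (mod 11): since gcd(4, 11) = 1, we get a unique residue mod 44.
    Write x = 1 + 4·t and substitute into x ≡ 3 (mod 11): 4·t ≡ 3 − 1 = 2 (mod 11).
    The inverse of 4 mod 11 is 3 (since 4·3 = 12 = 1·11 + 1), so t ≡ 3·2 = 6 ≡ 6 (mod 11).
    Then x = 1 + 4·6 = 25, valid modulo lcm(4, 11) = 44: x ≡ 25 (mod 44).
  Combine with x ≡ 4 (mod 13): since gcd(44, 13) = 1, we get a unique residue mod 572.
    Write x = 25 + 44·t and substitute into x ≡ 4 (mod 13): 44·t ≡ 4 − 25 = -21 (mod 13).
    Reduce coefficients mod 13: 5·t ≡ 5 (mod 13).
    The inverse of 5 mod 13 is 8 (since 5·8 = 40 = 3·13 + 1), so t ≡ 8·5 = 40 ≡ 1 (mod 13).
    Then x = 25 + 44·1 = 69, valid modulo lcm(44, 13) = 572: x ≡ 69 (mod 572).
Verify: 69 mod 4 = 1 ✓, 69 mod 11 = 3 ✓, 69 mod 13 = 4 ✓.

x ≡ 69 (mod 572).


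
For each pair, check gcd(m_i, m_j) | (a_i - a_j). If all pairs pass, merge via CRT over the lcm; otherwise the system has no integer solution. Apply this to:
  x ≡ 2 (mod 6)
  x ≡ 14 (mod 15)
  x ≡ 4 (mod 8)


Moduli 6, 15, 8 are not pairwise coprime, so CRT works modulo lcm(m_i) when all pairwise compatibility conditions hold.
Pairwise compatibility: gcd(m_i, m_j) must divide a_i - a_j for every pair.
Merge one congruence at a time:
  Start: x ≡ 2 (mod 6).
  Combine with x ≡ 14 (mod 15): gcd(6, 15) = 3; 14 - 2 = 12, which IS divisible by 3, so compatible.
    Write x = 2 + 6·t and substitute into x ≡ 14 (mod 15): 6·t ≡ 14 − 2 = 12 (mod 15).
    Divide the congruence (and modulus) by g = 3: 2·t ≡ 4 (mod 5).
    The inverse of 2 mod 5 is 3 (since 2·3 = 6 = 1·5 + 1), so t ≡ 3·4 = 12 ≡ 2 (mod 5).
    Then x = 2 + 6·2 = 14, valid modulo lcm(6, 15) = 30: x ≡ 14 (mod 30).
  Combine with x ≡ 4 (mod 8): gcd(30, 8) = 2; 4 - 14 = -10, which IS divisible by 2, so compatible.
    Write x = 14 + 30·t and substitute into x ≡ 4 (mod 8): 30·t ≡ 4 − 14 = -10 (mod 8).
    Divide the congruence (and modulus) by g = 2: 15·t ≡ -5 (mod 4).
    Reduce coefficients mod 4: 3·t ≡ 3 (mod 4).
    The inverse of 3 mod 4 is 3 (since 3·3 = 9 = 2·4 + 1), so t ≡ 3·3 = 9 ≡ 1 (mod 4).
    Then x = 14 + 30·1 = 44, valid modulo lcm(30, 8) = 120: x ≡ 44 (mod 120).
Verify: 44 mod 6 = 2, 44 mod 15 = 14, 44 mod 8 = 4.

x ≡ 44 (mod 120).
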